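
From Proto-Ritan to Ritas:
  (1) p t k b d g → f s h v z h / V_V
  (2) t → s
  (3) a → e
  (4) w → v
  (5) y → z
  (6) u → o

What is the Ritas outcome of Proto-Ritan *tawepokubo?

Ritas: *tawepokubo
  tawepokubo → tawefohuvo   [intervocalic lenition]
  tawefohuvo → sawefohuvo   [unconditioned shift]
  sawefohuvo → sewefohuvo   [vowel merger]
  sewefohuvo → sevefohuvo   [unconditioned shift]
  sevefohuvo (rule 5 does not apply)
  sevefohuvo → sevefohovo   [vowel merger]
  giving Ritas sevefohovo.

sevefohovo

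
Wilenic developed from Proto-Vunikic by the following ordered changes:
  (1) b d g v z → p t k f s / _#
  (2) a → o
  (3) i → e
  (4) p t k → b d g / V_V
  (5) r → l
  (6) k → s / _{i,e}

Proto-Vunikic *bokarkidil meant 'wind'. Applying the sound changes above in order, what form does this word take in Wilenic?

bogolsedel

Wilenic: *bokarkidil
  bokarkidil (rule 1 does not apply)
  bokarkidil → bokorkidil   [vowel merger]
  bokorkidil → bokorkedel   [vowel merger]
  bokorkedel → bogorkedel   [intervocalic voicing]
  bogorkedel → bogolkedel   [unconditioned shift]
  bogolkedel → bogolsedel   [palatalisation]
  giving Wilenic bogolsedel.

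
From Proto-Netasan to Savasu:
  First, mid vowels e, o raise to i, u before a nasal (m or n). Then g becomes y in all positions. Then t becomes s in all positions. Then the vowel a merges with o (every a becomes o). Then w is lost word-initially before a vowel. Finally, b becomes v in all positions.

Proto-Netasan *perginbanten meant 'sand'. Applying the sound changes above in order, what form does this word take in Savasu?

Savasu: start from *perginbanten.
  rule 1 (pre-nasal raising): perginbanten → perginbantin
  rule 2 (unconditioned shift): perginbantin → peryinbantin
  rule 3 (unconditioned shift): peryinbantin → peryinbansin
  rule 4 (vowel merger): peryinbansin → peryinbonsin
  rule 5: no change — peryinbonsin
  rule 6 (unconditioned shift): peryinbonsin → peryinvonsin
  ⇒ Savasu peryinvonsin

peryinvonsin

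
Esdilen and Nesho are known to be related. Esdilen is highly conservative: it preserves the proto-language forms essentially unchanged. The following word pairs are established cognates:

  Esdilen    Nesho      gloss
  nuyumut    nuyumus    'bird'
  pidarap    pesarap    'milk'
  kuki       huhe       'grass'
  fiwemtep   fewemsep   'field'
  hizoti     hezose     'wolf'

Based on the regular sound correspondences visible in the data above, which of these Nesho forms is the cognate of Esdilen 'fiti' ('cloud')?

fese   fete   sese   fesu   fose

fese

pidarap ~ pesarap, fiwemtep ~ fewemsep — Esdilen i corresponds to Nesho e after a consonant, before a consonant other than r, m, n, p, b, f, v.
hizoti ~ hezose — Esdilen t corresponds to Nesho s between vowels (before a front vowel).
kuki ~ huhe, hizoti ~ hezose — Esdilen i corresponds to Nesho e word-finally.
Applying these to Esdilen 'fiti':
  fiti → feti   (i→e after a consonant, before a consonant other than r, m, n, p, b, f, v)
  feti → fesi   (t→s between vowels (before a front vowel))
  fesi → fese   (i→e word-finally)
So the Nesho cognate is 'fese'.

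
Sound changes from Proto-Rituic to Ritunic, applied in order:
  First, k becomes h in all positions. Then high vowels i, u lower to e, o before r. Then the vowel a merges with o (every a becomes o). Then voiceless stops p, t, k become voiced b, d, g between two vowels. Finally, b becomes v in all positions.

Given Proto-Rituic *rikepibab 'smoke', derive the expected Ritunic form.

Ritunic: *rikepibab > rihepibab > rihepibob > rihebibob > rihevivov  (by unconditioned shift, vowel merger, intervocalic voicing, unconditioned shift)

rihevivov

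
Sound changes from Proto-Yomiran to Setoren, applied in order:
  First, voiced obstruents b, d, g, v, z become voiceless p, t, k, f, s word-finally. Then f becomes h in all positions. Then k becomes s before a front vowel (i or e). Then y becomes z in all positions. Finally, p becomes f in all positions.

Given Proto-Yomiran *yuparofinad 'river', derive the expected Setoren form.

zufarohinat

Setoren: *yuparofinad
  yuparofinad → yuparofinat   [final devoicing]
  yuparofinat → yuparohinat   [unconditioned shift]
  yuparohinat (rule 3 does not apply)
  yuparohinat → zuparohinat   [unconditioned shift]
  zuparohinat → zufarohinat   [unconditioned shift]
  giving Setoren zufarohinat.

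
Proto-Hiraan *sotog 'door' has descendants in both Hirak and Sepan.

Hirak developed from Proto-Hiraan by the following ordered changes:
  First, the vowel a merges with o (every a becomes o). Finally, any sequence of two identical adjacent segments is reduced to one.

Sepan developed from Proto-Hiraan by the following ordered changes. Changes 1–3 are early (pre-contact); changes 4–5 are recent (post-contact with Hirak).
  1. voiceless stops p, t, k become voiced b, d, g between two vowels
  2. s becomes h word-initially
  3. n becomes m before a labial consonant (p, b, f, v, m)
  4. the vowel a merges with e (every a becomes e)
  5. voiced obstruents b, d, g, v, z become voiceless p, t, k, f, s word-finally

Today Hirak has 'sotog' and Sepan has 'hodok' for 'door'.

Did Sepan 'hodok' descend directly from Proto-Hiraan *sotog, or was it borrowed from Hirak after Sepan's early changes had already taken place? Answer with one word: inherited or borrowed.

inherited

If inherited, *sotog would pass through all of Sepan's changes:
Sepan: *sotog > sodog > hodog > hodok  (by intervocalic voicing, debuccalisation, final devoicing)
If borrowed from Hirak 'sotog' after the early changes, it would undergo only the recent ones:
  rule 4 (vowel merger): no change (sotog)
  rule 5 (final devoicing): sotog → sotok
  ⇒ as a loan: sotok
Sepan 'hodok' matches the inherited outcome exactly, so it is an inherited cognate, not a loan.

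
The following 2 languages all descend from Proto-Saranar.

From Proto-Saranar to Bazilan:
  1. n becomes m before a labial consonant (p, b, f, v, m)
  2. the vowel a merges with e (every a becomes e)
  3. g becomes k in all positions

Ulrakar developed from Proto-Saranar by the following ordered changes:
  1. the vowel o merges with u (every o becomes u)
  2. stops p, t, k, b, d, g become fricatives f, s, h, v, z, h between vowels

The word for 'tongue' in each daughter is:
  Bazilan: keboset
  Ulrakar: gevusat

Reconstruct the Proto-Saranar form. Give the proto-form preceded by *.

*gebosat

Position 6: Bazilan has e, Ulrakar has a. Ulrakar preserves a here (none of its changes turn any other segment into a), so the proto-segment is *a.
Position 4: Bazilan has o, Ulrakar has u. Bazilan preserves o here (none of its changes turn any other segment into o), so the proto-segment is *o.
Continuing position by position gives *gebosat; check it forward:
Bazilan: *gebosat > geboset > keboset  (by vowel merger, unconditioned shift)
Ulrakar: *gebosat > gebusat > gevusat  (by vowel merger, intervocalic lenition)
*gebosat is the unique common source.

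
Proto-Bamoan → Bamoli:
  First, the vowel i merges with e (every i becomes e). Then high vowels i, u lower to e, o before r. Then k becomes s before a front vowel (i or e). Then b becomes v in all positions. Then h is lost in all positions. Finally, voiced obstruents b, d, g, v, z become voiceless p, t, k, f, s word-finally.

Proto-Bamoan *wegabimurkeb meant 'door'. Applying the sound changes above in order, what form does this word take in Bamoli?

Bamoli: start from *wegabimurkeb.
  rule 1 (vowel merger): wegabimurkeb → wegabemurkeb
  rule 2 (pre-rhotic lowering): wegabemurkeb → wegabemorkeb
  rule 3 (palatalisation): wegabemorkeb → wegabemorseb
  rule 4 (unconditioned shift): wegabemorseb → wegavemorsev
  rule 5: no change — wegavemorsev
  rule 6 (final devoicing): wegavemorsev → wegavemorsef
  ⇒ Bamoli wegavemorsef

wegavemorsef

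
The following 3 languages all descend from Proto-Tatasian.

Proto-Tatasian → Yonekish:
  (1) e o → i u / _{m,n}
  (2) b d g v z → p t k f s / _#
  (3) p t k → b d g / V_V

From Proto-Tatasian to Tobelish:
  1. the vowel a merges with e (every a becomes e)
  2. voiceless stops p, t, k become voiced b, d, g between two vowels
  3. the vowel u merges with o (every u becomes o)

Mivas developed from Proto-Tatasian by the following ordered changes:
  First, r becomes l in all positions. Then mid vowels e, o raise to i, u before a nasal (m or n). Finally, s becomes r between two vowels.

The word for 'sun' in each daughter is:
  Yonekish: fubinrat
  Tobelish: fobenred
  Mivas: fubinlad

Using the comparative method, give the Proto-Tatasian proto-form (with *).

*fubenrad

Position 8: Yonekish has t, Tobelish has d, Mivas has d. Mivas preserves d here (none of its changes turn any other segment into d), so the proto-segment is *d.
Position 6: Yonekish has r, Tobelish has r, Mivas has l. Yonekish preserves r here (none of its changes turn any other segment into r), so the proto-segment is *r.
This points to *fubenrad. Verify forward in each daughter:
Yonekish: *fubenrad > fubinrad > fubinrat  (by pre-nasal raising, final devoicing)
Tobelish: start from *fubenrad.
  rule 1 (vowel merger): fubenrad → fubenred
  rule 2: no change — fubenred
  rule 3 (vowel merger): fubenred → fobenred
  ⇒ Tobelish fobenred
Mivas: *fubenrad > fubenlad > fubinlad  (by unconditioned shift, pre-nasal raising)
Only *fubenrad yields all of Yonekish fubinrat, Tobelish fobenred, Mivas fubinlad.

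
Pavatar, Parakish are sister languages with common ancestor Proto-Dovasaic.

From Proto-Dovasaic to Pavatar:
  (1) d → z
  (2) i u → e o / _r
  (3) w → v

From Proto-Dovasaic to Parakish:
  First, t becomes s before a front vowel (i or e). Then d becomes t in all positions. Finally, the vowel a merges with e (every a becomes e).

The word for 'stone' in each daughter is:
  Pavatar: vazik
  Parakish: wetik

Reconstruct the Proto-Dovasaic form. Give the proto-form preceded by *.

*wadik

Position 1: Pavatar has v, Parakish has w. Parakish preserves w here (none of its changes turn any other segment into w), so the proto-segment is *w.
Position 3: Pavatar has z, Parakish has t. Taking the neighbouring segments as reconstructed: Pavatar z could go back to *d or *z; Parakish t can only go back to *d — the one source consistent with every daughter is *d.
Verify the candidate proto-form against each daughter:
Pavatar: *wadik > wazik > vazik  (by unconditioned shift, unconditioned shift)
Parakish: *wadik
  wadik (rule 1 does not apply)
  wadik → watik   [unconditioned shift]
  watik → wetik   [vowel merger]
  giving Parakish wetik.
No other proto-form is consistent with every reflex, so the reconstruction is *wadik.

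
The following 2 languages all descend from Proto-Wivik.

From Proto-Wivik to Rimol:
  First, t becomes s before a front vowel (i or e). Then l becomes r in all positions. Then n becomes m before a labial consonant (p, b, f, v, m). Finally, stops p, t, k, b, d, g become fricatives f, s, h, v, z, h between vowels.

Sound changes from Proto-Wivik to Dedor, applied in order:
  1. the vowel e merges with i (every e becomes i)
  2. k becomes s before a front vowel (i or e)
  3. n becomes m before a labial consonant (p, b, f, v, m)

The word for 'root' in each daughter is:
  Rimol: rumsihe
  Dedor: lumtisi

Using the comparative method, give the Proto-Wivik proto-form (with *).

*lumtike

Position 1: Rimol has r, Dedor has l. Dedor preserves l here (none of its changes turn any other segment into l), so the proto-segment is *l.
Position 6: Rimol has h, Dedor has s. Taking the neighbouring segments as reconstructed: Rimol h could go back to *k or *g or *h; Dedor s could go back to *k or *s — the one source consistent with every daughter is *k.
Position 4: Rimol has s, Dedor has t. Dedor preserves t here (none of its changes turn any other segment into t), so the proto-segment is *t.
This points to *lumtike. Verify forward in each daughter:
Rimol: *lumtike
  lumtike → lumsike   [palatalisation]
  lumsike → rumsike   [unconditioned shift]
  rumsike (rule 3 does not apply)
  rumsike → rumsihe   [intervocalic lenition]
  giving Rimol rumsihe.
Dedor: start from *lumtike.
  rule 1 (vowel merger): lumtike → lumtiki
  rule 2 (palatalisation): lumtiki → lumtisi
  rule 3: no change — lumtisi
  ⇒ Dedor lumtisi
No other proto-form is consistent with every reflex, so the reconstruction is *lumtike.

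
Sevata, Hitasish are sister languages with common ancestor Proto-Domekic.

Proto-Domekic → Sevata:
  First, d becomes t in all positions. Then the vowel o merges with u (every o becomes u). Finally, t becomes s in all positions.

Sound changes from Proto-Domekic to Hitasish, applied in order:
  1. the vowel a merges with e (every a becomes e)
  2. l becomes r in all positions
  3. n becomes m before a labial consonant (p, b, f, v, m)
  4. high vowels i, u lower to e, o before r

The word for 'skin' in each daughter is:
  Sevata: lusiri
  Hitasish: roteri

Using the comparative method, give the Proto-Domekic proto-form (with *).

*lotiri

Position 2: Sevata has u, Hitasish has o. Taking the neighbouring segments as reconstructed: Sevata u could go back to *o or *u; Hitasish o can only go back to *o — the one source consistent with every daughter is *o.
Position 3: Sevata has s, Hitasish has t. Hitasish preserves t here (none of its changes turn any other segment into t), so the proto-segment is *t.
This points to *lotiri. Verify forward in each daughter:
Sevata: *lotiri
  lotiri (rule 1 does not apply)
  lotiri → lutiri   [vowel merger]
  lutiri → lusiri   [unconditioned shift]
  giving Sevata lusiri.
Hitasish: *lotiri > rotiri > roteri  (by unconditioned shift, pre-rhotic lowering)
No other proto-form is consistent with every reflex, so the reconstruction is *lotiri.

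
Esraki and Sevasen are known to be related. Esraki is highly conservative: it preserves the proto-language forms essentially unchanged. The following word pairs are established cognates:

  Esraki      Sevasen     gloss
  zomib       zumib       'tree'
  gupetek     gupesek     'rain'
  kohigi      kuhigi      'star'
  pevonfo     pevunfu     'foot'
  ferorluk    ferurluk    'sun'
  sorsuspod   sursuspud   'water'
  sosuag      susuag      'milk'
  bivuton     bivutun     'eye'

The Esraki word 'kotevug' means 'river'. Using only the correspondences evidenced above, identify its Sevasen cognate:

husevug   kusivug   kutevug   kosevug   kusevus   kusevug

kusevug

kohigi ~ kuhigi, sorsuspod ~ sursuspud — Esraki o corresponds to Sevasen u after a consonant, before a consonant other than r, m, n, p, b, f, v.
gupetek ~ gupesek — Esraki t corresponds to Sevasen s between vowels (before a front vowel).
Applying these to Esraki 'kotevug':
  kotevug → kutevug   (o→u after a consonant, before a consonant other than r, m, n, p, b, f, v)
  kutevug → kusevug   (t→s between vowels (before a front vowel))
So the Sevasen cognate is 'kusevug'.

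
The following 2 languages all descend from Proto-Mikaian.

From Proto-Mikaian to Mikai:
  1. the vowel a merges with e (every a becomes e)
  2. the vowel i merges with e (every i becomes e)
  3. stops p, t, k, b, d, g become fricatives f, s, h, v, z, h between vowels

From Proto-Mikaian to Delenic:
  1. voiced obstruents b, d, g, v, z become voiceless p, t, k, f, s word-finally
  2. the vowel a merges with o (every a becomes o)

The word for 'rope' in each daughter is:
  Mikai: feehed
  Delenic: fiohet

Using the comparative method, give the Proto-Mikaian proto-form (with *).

Position 6: Mikai has d, Delenic has t. Mikai preserves d here (none of its changes turn any other segment into d), so the proto-segment is *d.
Position 3: Mikai has e, Delenic has o. Taking the neighbouring segments as reconstructed: Mikai e could go back to *a or *e or *i; Delenic o could go back to *a or *o — the one source consistent with every daughter is *a.
Position 2: Mikai has e, Delenic has i. Delenic preserves i here (none of its changes turn any other segment into i), so the proto-segment is *i.
Continuing position by position gives *fiahed; check it forward:
Mikai: start from *fiahed.
  rule 1 (vowel merger): fiahed → fiehed
  rule 2 (vowel merger): fiehed → feehed
  rule 3: no change — feehed
  ⇒ Mikai feehed
Delenic: *fiahed > fiahet > fiohet  (by final devoicing, vowel merger)
No other proto-form is consistent with every reflex, so the reconstruction is *fiahed.

*fiahed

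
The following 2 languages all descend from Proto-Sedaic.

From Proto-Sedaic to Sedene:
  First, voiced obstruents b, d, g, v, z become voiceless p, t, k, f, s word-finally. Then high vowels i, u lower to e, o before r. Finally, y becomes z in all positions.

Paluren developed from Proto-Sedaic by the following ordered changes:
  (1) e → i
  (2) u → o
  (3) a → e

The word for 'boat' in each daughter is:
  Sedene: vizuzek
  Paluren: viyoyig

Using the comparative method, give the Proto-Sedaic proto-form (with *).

Position 6: Sedene has e, Paluren has i. Taking the neighbouring segments as reconstructed: Sedene e can only go back to *e; Paluren i could go back to *e or *i — the one source consistent with every daughter is *e.
Position 5: Sedene has z, Paluren has y. Paluren preserves y here (none of its changes turn any other segment into y), so the proto-segment is *y.
Position 7: Sedene has k, Paluren has g. Paluren preserves g here (none of its changes turn any other segment into g), so the proto-segment is *g.
Verify the candidate proto-form against each daughter:
Sedene: *viyuyeg > viyuyek > vizuzek  (by final devoicing, unconditioned shift)
Paluren: *viyuyeg
  viyuyeg → viyuyig   [vowel merger]
  viyuyig → viyoyig   [vowel merger]
  viyoyig (rule 3 does not apply)
  giving Paluren viyoyig.
No other proto-form is consistent with every reflex, so the reconstruction is *viyuyeg.

*viyuyeg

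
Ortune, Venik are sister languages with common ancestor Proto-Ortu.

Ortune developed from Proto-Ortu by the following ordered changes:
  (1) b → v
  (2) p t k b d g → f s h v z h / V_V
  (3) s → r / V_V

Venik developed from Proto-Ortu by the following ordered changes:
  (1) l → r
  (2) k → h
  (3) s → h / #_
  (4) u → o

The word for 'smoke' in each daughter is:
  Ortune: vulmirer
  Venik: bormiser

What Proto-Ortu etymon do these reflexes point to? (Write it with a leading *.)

Position 1: Ortune has v, Venik has b. Venik preserves b here (none of its changes turn any other segment into b), so the proto-segment is *b.
Position 2: Ortune has u, Venik has o. Ortune preserves u here (none of its changes turn any other segment into u), so the proto-segment is *u.
Position 6: Ortune has r, Venik has s. Venik preserves s here (none of its changes turn any other segment into s), so the proto-segment is *s.
Continuing position by position gives *bulmiser; check it forward:
Ortune: *bulmiser
  bulmiser → vulmiser   [unconditioned shift]
  vulmiser (rule 2 does not apply)
  vulmiser → vulmirer   [rhotacism]
  giving Ortune vulmirer.
Venik: *bulmiser
  bulmiser → burmiser   [unconditioned shift]
  burmiser (rule 2 does not apply)
  burmiser (rule 3 does not apply)
  burmiser → bormiser   [vowel merger]
  giving Venik bormiser.
Only *bulmiser yields all of Ortune vulmirer, Venik bormiser.

*bulmiser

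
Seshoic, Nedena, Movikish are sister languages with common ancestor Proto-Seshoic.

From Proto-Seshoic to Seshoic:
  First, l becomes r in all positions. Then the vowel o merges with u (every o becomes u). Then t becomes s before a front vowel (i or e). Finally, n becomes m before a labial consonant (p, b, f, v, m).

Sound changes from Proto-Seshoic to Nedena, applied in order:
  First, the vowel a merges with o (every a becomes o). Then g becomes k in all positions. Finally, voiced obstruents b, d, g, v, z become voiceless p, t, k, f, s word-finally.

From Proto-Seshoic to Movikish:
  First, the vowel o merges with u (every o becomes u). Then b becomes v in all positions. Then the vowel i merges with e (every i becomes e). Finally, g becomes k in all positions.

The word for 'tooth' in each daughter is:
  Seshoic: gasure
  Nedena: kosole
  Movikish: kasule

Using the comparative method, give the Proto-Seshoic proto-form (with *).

*gasole

Position 1: Seshoic has g, Nedena has k, Movikish has k. Seshoic preserves g here (none of its changes turn any other segment into g), so the proto-segment is *g.
Position 5: Seshoic has r, Nedena has l, Movikish has l. Nedena preserves l here (none of its changes turn any other segment into l), so the proto-segment is *l.
Position 2: Seshoic has a, Nedena has o, Movikish has a. Seshoic preserves a here (none of its changes turn any other segment into a), so the proto-segment is *a.
This points to *gasole. Verify forward in each daughter:
Seshoic: *gasole > gasore > gasure  (by unconditioned shift, vowel merger)
Nedena: start from *gasole.
  rule 1 (vowel merger): gasole → gosole
  rule 2 (unconditioned shift): gosole → kosole
  rule 3: no change — kosole
  ⇒ Nedena kosole
Movikish: *gasole
  gasole → gasule   [vowel merger]
  gasule (rule 2 does not apply)
  gasule (rule 3 does not apply)
  gasule → kasule   [unconditioned shift]
  giving Movikish kasule.
*gasole is the unique common source.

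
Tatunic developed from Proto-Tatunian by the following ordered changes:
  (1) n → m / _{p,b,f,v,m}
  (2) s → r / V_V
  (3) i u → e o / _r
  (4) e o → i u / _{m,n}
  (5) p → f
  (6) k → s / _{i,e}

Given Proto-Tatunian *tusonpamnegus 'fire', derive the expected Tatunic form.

Tatunic: *tusonpamnegus
  tusonpamnegus → tusompamnegus   [nasal place assimilation]
  tusompamnegus → turompamnegus   [rhotacism]
  turompamnegus → torompamnegus   [pre-rhotic lowering]
  torompamnegus → torumpamnegus   [pre-nasal raising]
  torumpamnegus → torumfamnegus   [unconditioned shift]
  torumfamnegus (rule 6 does not apply)
  giving Tatunic torumfamnegus.

torumfamnegus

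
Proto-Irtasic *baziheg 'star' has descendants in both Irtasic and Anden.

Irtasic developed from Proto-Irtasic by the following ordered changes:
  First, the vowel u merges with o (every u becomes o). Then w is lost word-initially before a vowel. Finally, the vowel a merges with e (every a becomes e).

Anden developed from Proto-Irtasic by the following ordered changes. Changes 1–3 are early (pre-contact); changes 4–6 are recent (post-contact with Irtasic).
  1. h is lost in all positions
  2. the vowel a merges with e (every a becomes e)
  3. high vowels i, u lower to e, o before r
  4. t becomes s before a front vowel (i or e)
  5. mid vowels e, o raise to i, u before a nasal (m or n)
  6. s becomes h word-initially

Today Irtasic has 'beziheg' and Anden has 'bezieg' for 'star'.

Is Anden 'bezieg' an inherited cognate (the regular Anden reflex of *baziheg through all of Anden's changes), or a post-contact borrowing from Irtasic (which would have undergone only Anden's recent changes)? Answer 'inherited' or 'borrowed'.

inherited

If inherited, *baziheg would pass through all of Anden's changes:
Anden: *baziheg > bazieg > bezieg  (by h-loss, vowel merger)
If borrowed from Irtasic 'beziheg' after the early changes, it would undergo only the recent ones:
  rule 4 (palatalisation): no change (beziheg)
  rule 5 (pre-nasal raising): no change (beziheg)
  rule 6 (debuccalisation): no change (beziheg)
  ⇒ as a loan: beziheg
Anden 'bezieg' matches the inherited outcome exactly, so it is an inherited cognate, not a loan.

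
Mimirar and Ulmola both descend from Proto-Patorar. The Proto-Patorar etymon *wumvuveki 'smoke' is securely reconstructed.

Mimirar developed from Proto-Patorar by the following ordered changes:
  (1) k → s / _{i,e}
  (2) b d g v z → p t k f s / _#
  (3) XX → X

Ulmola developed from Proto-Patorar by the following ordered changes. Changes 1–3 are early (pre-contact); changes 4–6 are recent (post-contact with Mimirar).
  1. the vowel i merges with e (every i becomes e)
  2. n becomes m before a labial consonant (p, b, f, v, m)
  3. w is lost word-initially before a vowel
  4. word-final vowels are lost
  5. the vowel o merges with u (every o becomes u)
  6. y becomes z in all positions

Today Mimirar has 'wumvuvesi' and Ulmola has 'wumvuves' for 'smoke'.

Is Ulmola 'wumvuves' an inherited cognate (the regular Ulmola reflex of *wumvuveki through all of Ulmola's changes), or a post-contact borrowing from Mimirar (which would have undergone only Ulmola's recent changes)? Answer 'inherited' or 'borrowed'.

If inherited, *wumvuveki would pass through all of Ulmola's changes:
Ulmola: *wumvuveki > wumvuveke > umvuveke > umvuvek  (by vowel merger, glide loss, apocope)
If borrowed from Mimirar 'wumvuvesi' after the early changes, it would undergo only the recent ones:
  rule 4 (apocope): wumvuvesi → wumvuves
  rule 5 (vowel merger): no change (wumvuves)
  rule 6 (unconditioned shift): no change (wumvuves)
  ⇒ as a loan: wumvuves
Ulmola 'wumvuves' matches the loan outcome 'wumvuves', not the inherited 'umvuvek' — it skipped the early Ulmola changes, so it was borrowed from Mimirar.

borrowed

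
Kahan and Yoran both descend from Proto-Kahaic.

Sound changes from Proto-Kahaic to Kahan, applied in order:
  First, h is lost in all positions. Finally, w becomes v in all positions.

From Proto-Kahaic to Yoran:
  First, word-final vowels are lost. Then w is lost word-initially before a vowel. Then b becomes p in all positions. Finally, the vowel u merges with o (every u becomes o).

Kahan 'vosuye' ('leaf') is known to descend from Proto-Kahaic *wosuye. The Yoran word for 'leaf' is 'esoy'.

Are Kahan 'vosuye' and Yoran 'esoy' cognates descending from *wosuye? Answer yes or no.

no

Derive the expected Yoran reflex of *wosuye:
Yoran: start from *wosuye.
  rule 1 (apocope): wosuye → wosuy
  rule 2 (glide loss): wosuy → osuy
  rule 3: no change — osuy
  rule 4 (vowel merger): osuy → osoy
  ⇒ Yoran osoy
The regular Yoran reflex would be 'osoy', but the attested form is 'esoy'. The correspondence is irregular, so they are not cognates (the Yoran form has a different source).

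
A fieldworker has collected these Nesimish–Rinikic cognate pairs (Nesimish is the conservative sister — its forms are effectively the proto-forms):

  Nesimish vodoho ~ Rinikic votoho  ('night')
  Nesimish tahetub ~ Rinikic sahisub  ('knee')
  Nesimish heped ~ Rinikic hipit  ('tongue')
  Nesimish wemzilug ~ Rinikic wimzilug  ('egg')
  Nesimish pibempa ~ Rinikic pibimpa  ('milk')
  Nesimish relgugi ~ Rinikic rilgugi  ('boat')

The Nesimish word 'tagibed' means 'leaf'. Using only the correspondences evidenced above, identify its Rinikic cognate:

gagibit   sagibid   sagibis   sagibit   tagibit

sagibit

tahetub ~ sahisub — Nesimish t corresponds to Rinikic s word-initially before a back vowel.
tahetub ~ sahisub, heped ~ hipit — Nesimish e corresponds to Rinikic i after a consonant, before a consonant other than r, m, n, p, b, f, v.
heped ~ hipit — Nesimish d corresponds to Rinikic t word-finally.
Applying these to Nesimish 'tagibed':
  tagibed → sagibed   (t→s word-initially before a back vowel)
  sagibed → sagibid   (e→i after a consonant, before a consonant other than r, m, n, p, b, f, v)
  sagibid → sagibit   (d→t word-finally)
So the Rinikic cognate is 'sagibit'.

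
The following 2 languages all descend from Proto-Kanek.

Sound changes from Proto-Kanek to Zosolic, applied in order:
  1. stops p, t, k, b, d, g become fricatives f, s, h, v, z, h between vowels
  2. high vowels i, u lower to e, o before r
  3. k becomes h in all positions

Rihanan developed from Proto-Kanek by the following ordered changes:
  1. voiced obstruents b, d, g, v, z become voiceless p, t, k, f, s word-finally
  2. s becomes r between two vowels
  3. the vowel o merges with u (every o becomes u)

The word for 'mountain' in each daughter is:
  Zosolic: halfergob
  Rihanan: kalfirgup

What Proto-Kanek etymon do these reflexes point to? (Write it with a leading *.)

*kalfirgob

Position 1: Zosolic has h, Rihanan has k. Taking the neighbouring segments as reconstructed: Zosolic h could go back to *k or *h; Rihanan k can only go back to *k — the one source consistent with every daughter is *k.
Position 5: Zosolic has e, Rihanan has i. Rihanan preserves i here (none of its changes turn any other segment into i), so the proto-segment is *i.
Position 8: Zosolic has o, Rihanan has u. Taking the neighbouring segments as reconstructed: Zosolic o can only go back to *o; Rihanan u could go back to *o or *u — the one source consistent with every daughter is *o.
Verify the candidate proto-form against each daughter:
Zosolic: start from *kalfirgob.
  rule 1: no change — kalfirgob
  rule 2 (pre-rhotic lowering): kalfirgob → kalfergob
  rule 3 (unconditioned shift): kalfergob → halfergob
  ⇒ Zosolic halfergob
Rihanan: start from *kalfirgob.
  rule 1 (final devoicing): kalfirgob → kalfirgop
  rule 2: no change — kalfirgop
  rule 3 (vowel merger): kalfirgop → kalfirgup
  ⇒ Rihanan kalfirgup
*kalfirgob is the unique common source.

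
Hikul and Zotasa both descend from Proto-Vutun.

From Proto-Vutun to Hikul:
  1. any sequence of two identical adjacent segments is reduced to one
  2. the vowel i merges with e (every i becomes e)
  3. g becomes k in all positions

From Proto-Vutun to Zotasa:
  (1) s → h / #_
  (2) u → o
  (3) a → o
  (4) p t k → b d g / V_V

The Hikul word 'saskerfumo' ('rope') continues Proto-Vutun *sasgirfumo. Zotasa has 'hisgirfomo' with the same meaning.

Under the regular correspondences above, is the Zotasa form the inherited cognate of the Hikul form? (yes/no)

Derive the expected Zotasa reflex of *sasgirfumo:
Zotasa: start from *sasgirfumo.
  rule 1 (debuccalisation): sasgirfumo → hasgirfumo
  rule 2 (vowel merger): hasgirfumo → hasgirfomo
  rule 3 (vowel merger): hasgirfomo → hosgirfomo
  rule 4: no change — hosgirfomo
  ⇒ Zotasa hosgirfomo
The regular Zotasa reflex would be 'hosgirfomo', but the attested form is 'hisgirfomo'. The correspondence is irregular, so they are not cognates (the Zotasa form has a different source).

no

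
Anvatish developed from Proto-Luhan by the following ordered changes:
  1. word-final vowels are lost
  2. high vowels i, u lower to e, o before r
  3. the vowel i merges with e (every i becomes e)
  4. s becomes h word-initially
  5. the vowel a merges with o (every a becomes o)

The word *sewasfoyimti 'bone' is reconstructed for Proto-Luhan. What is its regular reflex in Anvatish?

hewosfoyemt

Anvatish: *sewasfoyimti > sewasfoyimt > sewasfoyemt > hewasfoyemt > hewosfoyemt  (by apocope, vowel merger, debuccalisation, vowel merger)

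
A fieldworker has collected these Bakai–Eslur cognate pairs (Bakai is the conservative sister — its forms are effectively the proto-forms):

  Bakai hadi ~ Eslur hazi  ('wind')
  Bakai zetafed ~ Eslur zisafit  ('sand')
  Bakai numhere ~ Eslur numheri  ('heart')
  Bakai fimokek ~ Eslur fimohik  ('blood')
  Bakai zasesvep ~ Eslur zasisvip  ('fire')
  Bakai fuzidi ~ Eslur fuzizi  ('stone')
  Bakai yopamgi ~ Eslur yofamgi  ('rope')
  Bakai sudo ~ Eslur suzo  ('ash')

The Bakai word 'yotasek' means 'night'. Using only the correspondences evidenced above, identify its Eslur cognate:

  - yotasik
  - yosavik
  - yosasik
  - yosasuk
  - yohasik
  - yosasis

zetafed ~ zisafit — Bakai t corresponds to Eslur s between vowels (before a back vowel).
zetafed ~ zisafit, fimokek ~ fimohik — Bakai e corresponds to Eslur i after a consonant, before a consonant other than r, m, n, p, b, f, v.
Applying these to Bakai 'yotasek':
  yotasek → yosasek   (t→s between vowels (before a back vowel))
  yosasek → yosasik   (e→i after a consonant, before a consonant other than r, m, n, p, b, f, v)
So the Eslur cognate is 'yosasik'.

yosasik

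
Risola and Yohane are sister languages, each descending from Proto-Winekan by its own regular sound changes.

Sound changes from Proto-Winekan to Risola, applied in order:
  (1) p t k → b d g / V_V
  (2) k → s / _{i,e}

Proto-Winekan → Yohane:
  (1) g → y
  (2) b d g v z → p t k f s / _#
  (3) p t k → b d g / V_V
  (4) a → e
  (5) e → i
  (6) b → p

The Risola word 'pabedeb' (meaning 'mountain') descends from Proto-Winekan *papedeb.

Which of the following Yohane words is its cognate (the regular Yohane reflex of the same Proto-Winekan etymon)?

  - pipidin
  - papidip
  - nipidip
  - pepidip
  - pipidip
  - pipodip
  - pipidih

Yohane: *papedeb > papedep > pabedep > pebedep > pibidip > pipidip  (by final devoicing, intervocalic voicing, vowel merger, vowel merger, unconditioned shift)
Only 'pipidip' matches the regular Yohane development of *papedeb.

pipidip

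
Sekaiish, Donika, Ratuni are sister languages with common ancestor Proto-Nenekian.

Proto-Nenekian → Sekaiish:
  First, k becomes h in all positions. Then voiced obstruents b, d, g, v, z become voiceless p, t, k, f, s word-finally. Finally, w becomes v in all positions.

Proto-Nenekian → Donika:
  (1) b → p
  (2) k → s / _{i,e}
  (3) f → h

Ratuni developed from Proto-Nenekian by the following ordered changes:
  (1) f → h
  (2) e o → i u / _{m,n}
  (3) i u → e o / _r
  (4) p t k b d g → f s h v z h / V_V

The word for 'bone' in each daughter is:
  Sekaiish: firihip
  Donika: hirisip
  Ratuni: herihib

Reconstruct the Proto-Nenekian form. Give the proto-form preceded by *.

*firikib

Position 5: Sekaiish has h, Donika has s, Ratuni has h. Taking the neighbouring segments as reconstructed: Sekaiish h could go back to *k or *h; Donika s could go back to *k or *s; Ratuni h could go back to *k or *g or *f or *h — the one source consistent with every daughter is *k.
Position 1: Sekaiish has f, Donika has h, Ratuni has h. Taking the neighbouring segments as reconstructed: Sekaiish f can only go back to *f; Donika h could go back to *f or *h; Ratuni h could go back to *f or *h — the one source consistent with every daughter is *f.
Verify the candidate proto-form against each daughter:
Sekaiish: start from *firikib.
  rule 1 (unconditioned shift): firikib → firihib
  rule 2 (final devoicing): firihib → firihip
  rule 3: no change — firihip
  ⇒ Sekaiish firihip
Donika: *firikib > firikip > firisip > hirisip  (by unconditioned shift, palatalisation, unconditioned shift)
Ratuni: *firikib
  firikib → hirikib   [unconditioned shift]
  hirikib (rule 2 does not apply)
  hirikib → herikib   [pre-rhotic lowering]
  herikib → herihib   [intervocalic lenition]
  giving Ratuni herihib.
No other proto-form is consistent with every reflex, so the reconstruction is *firikib.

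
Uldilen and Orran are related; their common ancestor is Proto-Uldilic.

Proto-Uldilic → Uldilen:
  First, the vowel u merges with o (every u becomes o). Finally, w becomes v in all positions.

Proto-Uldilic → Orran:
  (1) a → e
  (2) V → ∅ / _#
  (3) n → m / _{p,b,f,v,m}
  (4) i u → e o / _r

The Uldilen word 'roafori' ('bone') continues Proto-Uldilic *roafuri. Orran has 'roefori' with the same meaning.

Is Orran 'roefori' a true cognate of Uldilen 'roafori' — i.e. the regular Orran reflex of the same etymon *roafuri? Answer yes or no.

no

Derive the expected Orran reflex of *roafuri:
Orran: start from *roafuri.
  rule 1 (vowel merger): roafuri → roefuri
  rule 2 (apocope): roefuri → roefur
  rule 3: no change — roefur
  rule 4 (pre-rhotic lowering): roefur → roefor
  ⇒ Orran roefor
The regular Orran reflex would be 'roefor', but the attested form is 'roefori'. The correspondence is irregular, so they are not cognates (the Orran form has a different source).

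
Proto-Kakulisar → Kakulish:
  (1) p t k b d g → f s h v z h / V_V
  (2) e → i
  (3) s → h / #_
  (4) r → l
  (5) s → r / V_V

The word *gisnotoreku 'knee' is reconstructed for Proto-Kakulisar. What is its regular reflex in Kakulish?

Kakulish: *gisnotoreku > gisnosorehu > gisnosorihu > gisnosolihu > gisnorolihu  (by intervocalic lenition, vowel merger, unconditioned shift, rhotacism)

gisnorolihu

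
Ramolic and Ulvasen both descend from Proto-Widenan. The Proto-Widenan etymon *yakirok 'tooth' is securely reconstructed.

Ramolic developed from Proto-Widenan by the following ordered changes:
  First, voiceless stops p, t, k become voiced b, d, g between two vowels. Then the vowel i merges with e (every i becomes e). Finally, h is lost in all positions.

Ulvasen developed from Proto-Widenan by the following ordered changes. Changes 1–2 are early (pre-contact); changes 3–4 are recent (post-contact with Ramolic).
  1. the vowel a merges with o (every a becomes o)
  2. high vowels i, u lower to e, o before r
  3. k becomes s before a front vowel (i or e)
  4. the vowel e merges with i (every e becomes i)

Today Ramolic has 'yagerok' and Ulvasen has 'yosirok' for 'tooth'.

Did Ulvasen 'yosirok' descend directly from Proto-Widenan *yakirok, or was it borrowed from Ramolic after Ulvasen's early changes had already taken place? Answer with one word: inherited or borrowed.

If inherited, *yakirok would pass through all of Ulvasen's changes:
Ulvasen: *yakirok > yokirok > yokerok > yoserok > yosirok  (by vowel merger, pre-rhotic lowering, palatalisation, vowel merger)
If borrowed from Ramolic 'yagerok' after the early changes, it would undergo only the recent ones:
  rule 3 (palatalisation): no change (yagerok)
  rule 4 (vowel merger): yagerok → yagirok
  ⇒ as a loan: yagirok
Ulvasen 'yosirok' matches the inherited outcome exactly, so it is an inherited cognate, not a loan.

inherited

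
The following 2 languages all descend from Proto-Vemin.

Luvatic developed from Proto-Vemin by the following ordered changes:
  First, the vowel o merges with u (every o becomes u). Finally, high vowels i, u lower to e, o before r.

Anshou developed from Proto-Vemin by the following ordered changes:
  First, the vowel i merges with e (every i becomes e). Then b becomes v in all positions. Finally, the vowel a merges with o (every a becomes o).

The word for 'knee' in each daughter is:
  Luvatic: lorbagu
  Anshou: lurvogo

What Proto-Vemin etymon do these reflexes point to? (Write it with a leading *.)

Position 5: Luvatic has a, Anshou has o. Luvatic preserves a here (none of its changes turn any other segment into a), so the proto-segment is *a.
Position 4: Luvatic has b, Anshou has v. Luvatic preserves b here (none of its changes turn any other segment into b), so the proto-segment is *b.
Position 2: Luvatic has o, Anshou has u. Anshou preserves u here (none of its changes turn any other segment into u), so the proto-segment is *u.
Verify the candidate proto-form against each daughter:
Luvatic: start from *lurbago.
  rule 1 (vowel merger): lurbago → lurbagu
  rule 2 (pre-rhotic lowering): lurbagu → lorbagu
  ⇒ Luvatic lorbagu
Anshou: *lurbago
  lurbago (rule 1 does not apply)
  lurbago → lurvago   [unconditioned shift]
  lurvago → lurvogo   [vowel merger]
  giving Anshou lurvogo.
Only *lurbago yields all of Luvatic lorbagu, Anshou lurvogo.

*lurbago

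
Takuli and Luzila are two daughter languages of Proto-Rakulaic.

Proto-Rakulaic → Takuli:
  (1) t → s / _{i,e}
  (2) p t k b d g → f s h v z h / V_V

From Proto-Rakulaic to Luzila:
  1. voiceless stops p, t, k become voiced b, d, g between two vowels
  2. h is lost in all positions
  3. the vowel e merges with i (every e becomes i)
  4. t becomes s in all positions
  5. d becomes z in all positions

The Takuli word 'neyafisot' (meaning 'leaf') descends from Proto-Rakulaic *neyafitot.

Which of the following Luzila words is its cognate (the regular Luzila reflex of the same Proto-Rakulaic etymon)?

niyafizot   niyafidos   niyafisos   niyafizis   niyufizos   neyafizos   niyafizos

niyafizos

Luzila: start from *neyafitot.
  rule 1 (intervocalic voicing): neyafitot → neyafidot
  rule 2: no change — neyafidot
  rule 3 (vowel merger): neyafidot → niyafidot
  rule 4 (unconditioned shift): niyafidot → niyafidos
  rule 5 (unconditioned shift): niyafidos → niyafizos
  ⇒ Luzila niyafizos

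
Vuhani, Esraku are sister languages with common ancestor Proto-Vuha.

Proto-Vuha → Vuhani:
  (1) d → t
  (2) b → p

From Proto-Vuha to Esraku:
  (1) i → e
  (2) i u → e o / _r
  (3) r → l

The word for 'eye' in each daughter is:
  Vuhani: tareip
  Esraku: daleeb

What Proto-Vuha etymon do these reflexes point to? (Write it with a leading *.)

Position 6: Vuhani has p, Esraku has b. Esraku preserves b here (none of its changes turn any other segment into b), so the proto-segment is *b.
Position 5: Vuhani has i, Esraku has e. Vuhani preserves i here (none of its changes turn any other segment into i), so the proto-segment is *i.
Verify the candidate proto-form against each daughter:
Vuhani: start from *dareib.
  rule 1 (unconditioned shift): dareib → tareib
  rule 2 (unconditioned shift): tareib → tareip
  ⇒ Vuhani tareip
Esraku: *dareib > dareeb > daleeb  (by vowel merger, unconditioned shift)
Only *dareib yields all of Vuhani tareip, Esraku daleeb.

*dareib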